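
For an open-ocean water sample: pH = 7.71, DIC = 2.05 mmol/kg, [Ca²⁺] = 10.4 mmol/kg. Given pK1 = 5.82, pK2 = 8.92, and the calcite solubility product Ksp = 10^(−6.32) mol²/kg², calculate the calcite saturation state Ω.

Ω = 2.56

α₂ = 1 / (1 + [H⁺]/K2 + [H⁺]²/(K1K2)) = 1 / (1 + 10^+1.21 + 10^-0.68)
   = 1 / (1 + 16.218 + 0.20893) = 1/17.427 = 0.05738
[CO3²⁻] = α₂ × DIC = 0.05738 × 2.05 = 0.1176 mmol/kg
Ksp = 10^(−6.32) = 4.786×10^-7
Ω = [Ca²⁺][CO3²⁻]/Ksp = (10.4×10^-3)(1.176×10^-4) / 4.786×10^-7 = 2.56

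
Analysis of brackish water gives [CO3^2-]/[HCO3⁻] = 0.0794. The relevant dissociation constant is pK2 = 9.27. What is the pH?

pH = 8.17

From K2 = [H⁺][CO3^2-]/[HCO3⁻]:  pH = pK2 + log₁₀([CO3^2-]/[HCO3⁻])
log₁₀(0.0794) = -1.100
pH = 9.27 + (-1.100) = 8.17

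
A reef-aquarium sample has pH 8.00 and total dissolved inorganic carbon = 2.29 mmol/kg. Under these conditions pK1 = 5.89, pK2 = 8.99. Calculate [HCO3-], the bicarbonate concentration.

α₁ = 1 / (1 + [H⁺]/K1 + K2/[H⁺]) = 1 / (1 + 10^-2.11 + 10^-0.99)
   = 1 / (1 + 0.0077625 + 0.10233) = 1/1.1101 = 0.9008
[HCO3⁻] = α₁ × DIC = 0.9008 × 2.29 = 2.06 mmol/kg

[HCO3⁻] = 2.06 mmol/kg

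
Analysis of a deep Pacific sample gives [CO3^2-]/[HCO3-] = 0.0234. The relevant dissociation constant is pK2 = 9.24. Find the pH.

pH = 7.61

From K2 = [H⁺][CO3^2-]/[HCO3-]:  pH = pK2 + log₁₀([CO3^2-]/[HCO3-])
log₁₀(0.0234) = -1.631
pH = 9.24 + (-1.631) = 7.61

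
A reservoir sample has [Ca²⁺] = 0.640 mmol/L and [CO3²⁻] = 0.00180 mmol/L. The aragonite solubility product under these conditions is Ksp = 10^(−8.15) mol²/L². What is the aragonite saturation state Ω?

Ksp = 10^(−8.15) = 7.079×10^-9
Ω = [Ca²⁺][CO3²⁻]/Ksp = (0.640×10^-3)(0.00180×10^-3) / 7.079×10^-9 = 0.163

Ω = 0.163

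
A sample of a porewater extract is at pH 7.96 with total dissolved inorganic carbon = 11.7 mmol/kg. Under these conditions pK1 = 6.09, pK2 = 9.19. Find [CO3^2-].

α₂ = 1 / (1 + [H⁺]/K2 + [H⁺]²/(K1K2)) = 1 / (1 + 10^+1.23 + 10^-0.64)
   = 1 / (1 + 16.982 + 0.22909) = 1/18.212 = 0.05491
[CO3²⁻] = α₂ × DIC = 0.05491 × 11.7 = 0.642 mmol/kg

[CO3²⁻] = 0.642 mmol/kg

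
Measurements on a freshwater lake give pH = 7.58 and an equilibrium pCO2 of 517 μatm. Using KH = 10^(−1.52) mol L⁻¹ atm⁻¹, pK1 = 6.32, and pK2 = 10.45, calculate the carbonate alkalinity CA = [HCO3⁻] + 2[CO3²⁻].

[CO2*] = KH · pCO2 = 10^(−1.52) × 517×10^-6 = 1.561×10^-5 mol/L
α₀ = 1/(1 + K1/[H⁺] + K1K2/[H⁺]²) = 1/(1 + 10^+1.26 + 10^-1.61) = 0.05202
DIC = [CO2*]/α₀ = 1.561×10^-5 / 0.05202 = 0.3001 mmol/L
CA = (α₁ + 2α₂)·DIC = (0.9467 + 2×0.001277) × 0.3001 = 0.285 mmol/L

CA = 0.285 mmol/L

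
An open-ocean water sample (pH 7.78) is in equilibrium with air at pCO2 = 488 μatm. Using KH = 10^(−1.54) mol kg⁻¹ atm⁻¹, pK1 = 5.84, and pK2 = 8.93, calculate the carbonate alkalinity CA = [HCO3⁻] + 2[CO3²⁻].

[CO2*] = KH · pCO2 = 10^(−1.54) × 488×10^-6 = 1.407×10^-5 mol/kg
α₀ = 1/(1 + K1/[H⁺] + K1K2/[H⁺]²) = 1/(1 + 10^+1.94 + 10^+0.79) = 0.01061
DIC = [CO2*]/α₀ = 1.407×10^-5 / 0.01061 = 1.327 mmol/kg
CA = (α₁ + 2α₂)·DIC = (0.9240 + 2×0.06541) × 1.327 = 1.40 mmol/kg

CA = 1.40 mmol/kg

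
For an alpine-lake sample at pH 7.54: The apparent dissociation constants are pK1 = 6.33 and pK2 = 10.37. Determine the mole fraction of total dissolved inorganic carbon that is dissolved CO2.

α₀ = 1 / (1 + K1/[H⁺] + K1K2/[H⁺]²) = 1 / (1 + 10^+1.21 + 10^-1.62)
   = 1 / (1 + 16.218 + 0.023988) = 1/17.242 = 0.05800

α₀ = 0.0580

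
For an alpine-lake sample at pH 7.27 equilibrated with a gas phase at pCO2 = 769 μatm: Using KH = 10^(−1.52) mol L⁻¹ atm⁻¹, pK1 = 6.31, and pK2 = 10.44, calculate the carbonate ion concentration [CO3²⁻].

[CO2*] = KH · pCO2 = 10^(−1.52) × 769×10^-6 = 2.322×10^-5 mol/L
α₀ = 1/(1 + K1/[H⁺] + K1K2/[H⁺]²) = 1/(1 + 10^+0.96 + 10^-2.21) = 0.09875
DIC = [CO2*]/α₀ = 2.322×10^-5 / 0.09875 = 0.2352 mmol/L
[CO3²⁻] = α₂·DIC; α₂ = 0.0006089, so [CO3²⁻] = 0.0006089 × 0.2352 = 0.000143 mmol/L = 0.143 μmol/L

[CO3²⁻] = 0.143 μmol/L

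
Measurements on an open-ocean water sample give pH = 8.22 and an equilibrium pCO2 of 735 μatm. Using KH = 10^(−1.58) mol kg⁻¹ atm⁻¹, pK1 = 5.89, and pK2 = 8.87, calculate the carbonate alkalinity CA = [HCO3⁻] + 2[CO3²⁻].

CA = 5.98 mmol/kg

[CO2*] = KH · pCO2 = 10^(−1.58) × 735×10^-6 = 1.933×10^-5 mol/kg
α₀ = 1/(1 + K1/[H⁺] + K1K2/[H⁺]²) = 1/(1 + 10^+2.33 + 10^+1.68) = 0.003807
DIC = [CO2*]/α₀ = 1.933×10^-5 / 0.003807 = 5.078 mmol/kg
CA = (α₁ + 2α₂)·DIC = (0.8140 + 2×0.1822) × 5.078 = 5.98 mmol/kg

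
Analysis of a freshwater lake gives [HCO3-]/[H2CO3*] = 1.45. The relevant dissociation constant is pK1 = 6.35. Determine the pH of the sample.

From K1 = [H⁺][HCO3-]/[H2CO3*]:  pH = pK1 + log₁₀([HCO3-]/[H2CO3*])
log₁₀(1.45) = +0.161
pH = 6.35 + (+0.161) = 6.51

pH = 6.51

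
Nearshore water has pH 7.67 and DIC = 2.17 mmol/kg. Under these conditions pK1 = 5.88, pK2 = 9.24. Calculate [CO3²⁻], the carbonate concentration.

[CO3²⁻] = 0.0560 mmol/kg

α₂ = 1 / (1 + [H⁺]/K2 + [H⁺]²/(K1K2)) = 1 / (1 + 10^+1.57 + 10^-0.22)
   = 1 / (1 + 37.154 + 0.60256) = 1/38.756 = 0.02580
[CO3²⁻] = α₂ × DIC = 0.02580 × 2.17 = 0.0560 mmol/kg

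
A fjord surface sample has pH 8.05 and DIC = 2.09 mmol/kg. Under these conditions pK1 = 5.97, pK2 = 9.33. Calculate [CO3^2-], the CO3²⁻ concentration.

[CO3²⁻] = 0.103 mmol/kg

α₂ = 1 / (1 + [H⁺]/K2 + [H⁺]²/(K1K2)) = 1 / (1 + 10^+1.28 + 10^-0.80)
   = 1 / (1 + 19.055 + 0.15849) = 1/20.213 = 0.04947
[CO3²⁻] = α₂ × DIC = 0.04947 × 2.09 = 0.103 mmol/kg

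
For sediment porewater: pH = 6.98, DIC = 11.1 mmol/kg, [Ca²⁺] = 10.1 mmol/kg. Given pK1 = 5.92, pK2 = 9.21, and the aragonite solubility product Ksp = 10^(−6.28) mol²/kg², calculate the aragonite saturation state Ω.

α₂ = 1 / (1 + [H⁺]/K2 + [H⁺]²/(K1K2)) = 1 / (1 + 10^+2.23 + 10^+1.17)
   = 1 / (1 + 169.82 + 14.791) = 1/185.62 = 0.005387
[CO3²⁻] = α₂ × DIC = 0.005387 × 11.1 = 0.05980 mmol/kg
Ksp = 10^(−6.28) = 5.248×10^-7
Ω = [Ca²⁺][CO3²⁻]/Ksp = (10.1×10^-3)(5.980×10^-5) / 5.248×10^-7 = 1.15

Ω = 1.15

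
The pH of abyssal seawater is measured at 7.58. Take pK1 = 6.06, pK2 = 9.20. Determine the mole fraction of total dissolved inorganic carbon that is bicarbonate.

α₁ = 1 / (1 + [H⁺]/K1 + K2/[H⁺]) = 1 / (1 + 10^-1.52 + 10^-1.62)
   = 1 / (1 + 0.030200 + 0.023988) = 1/1.0542 = 0.9486

α₁ = 0.949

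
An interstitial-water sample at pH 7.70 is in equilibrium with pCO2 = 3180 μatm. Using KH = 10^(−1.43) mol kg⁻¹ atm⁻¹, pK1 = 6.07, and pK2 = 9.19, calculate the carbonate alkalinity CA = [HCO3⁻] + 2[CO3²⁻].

CA = 5.37 mmol/kg

[CO2*] = KH · pCO2 = 10^(−1.43) × 3180×10^-6 = 1.181×10^-4 mol/kg
α₀ = 1/(1 + K1/[H⁺] + K1K2/[H⁺]²) = 1/(1 + 10^+1.63 + 10^+0.14) = 0.02220
DIC = [CO2*]/α₀ = 1.181×10^-4 / 0.02220 = 5.321 mmol/kg
CA = (α₁ + 2α₂)·DIC = (0.9471 + 2×0.03065) × 5.321 = 5.37 mmol/kg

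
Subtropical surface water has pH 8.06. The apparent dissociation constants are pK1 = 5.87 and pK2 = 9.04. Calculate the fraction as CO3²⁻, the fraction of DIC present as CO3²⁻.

α₂ = 0.0942

α₂ = 1 / (1 + [H⁺]/K2 + [H⁺]²/(K1K2)) = 1 / (1 + 10^+0.98 + 10^-1.21)
   = 1 / (1 + 9.5499 + 0.061660) = 1/10.612 = 0.09424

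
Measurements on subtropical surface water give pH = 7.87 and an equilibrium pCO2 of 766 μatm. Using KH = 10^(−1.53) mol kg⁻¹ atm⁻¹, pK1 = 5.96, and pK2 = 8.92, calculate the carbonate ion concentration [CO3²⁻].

[CO2*] = KH · pCO2 = 10^(−1.53) × 766×10^-6 = 2.261×10^-5 mol/kg
α₀ = 1/(1 + K1/[H⁺] + K1K2/[H⁺]²) = 1/(1 + 10^+1.91 + 10^+0.86) = 0.01117
DIC = [CO2*]/α₀ = 2.261×10^-5 / 0.01117 = 2.024 mmol/kg
[CO3²⁻] = α₂·DIC; α₂ = 0.08092, so [CO3²⁻] = 0.08092 × 2.024 = 0.164 mmol/kg

[CO3²⁻] = 0.164 mmol/kg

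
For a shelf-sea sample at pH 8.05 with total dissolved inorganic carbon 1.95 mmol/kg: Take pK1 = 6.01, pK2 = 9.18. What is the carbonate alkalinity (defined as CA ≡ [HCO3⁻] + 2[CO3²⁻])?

CA = 2.07 mmol/kg

CA = [HCO3⁻] + 2[CO3²⁻] = (α₁ + 2α₂)·DIC
At pH 8.05: [H⁺]/K1 = 10^-2.04 = 0.0091201, K2/[H⁺] = 10^-1.13 = 0.074131
α₁ = 1/(1 + 0.0091201 + 0.074131) = 1/1.0833 = 0.9231; α₂ = α₁·K2/[H⁺] = 0.06843
α₁ + 2α₂ = 1.0600
CA = 1.0600 × 1.95 = 2.07 mmol/kg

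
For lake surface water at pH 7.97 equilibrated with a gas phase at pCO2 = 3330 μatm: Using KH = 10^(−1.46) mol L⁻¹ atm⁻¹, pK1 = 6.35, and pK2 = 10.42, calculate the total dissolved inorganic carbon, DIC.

[CO2*] = KH · pCO2 = 10^(−1.46) × 3330×10^-6 = 1.155×10^-4 mol/L
α₀ = 1/(1 + K1/[H⁺] + K1K2/[H⁺]²) = 1/(1 + 10^+1.62 + 10^-0.83) = 0.02335
DIC = [CO2*]/α₀ = 1.155×10^-4 / 0.02335 = 4.95 mmol/L

DIC = 4.95 mmol/L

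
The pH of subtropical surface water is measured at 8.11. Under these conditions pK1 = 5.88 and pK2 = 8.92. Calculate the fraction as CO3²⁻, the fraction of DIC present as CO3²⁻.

α₂ = 1 / (1 + [H⁺]/K2 + [H⁺]²/(K1K2)) = 1 / (1 + 10^+0.81 + 10^-1.42)
   = 1 / (1 + 6.4565 + 0.038019) = 1/7.4946 = 0.1334

α₂ = 0.133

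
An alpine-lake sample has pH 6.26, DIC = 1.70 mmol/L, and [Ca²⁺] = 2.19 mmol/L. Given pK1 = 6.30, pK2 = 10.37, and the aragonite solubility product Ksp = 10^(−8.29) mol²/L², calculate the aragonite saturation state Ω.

Ω = 0.0269

α₂ = 1 / (1 + [H⁺]/K2 + [H⁺]²/(K1K2)) = 1 / (1 + 10^+4.11 + 10^+4.15)
   = 1 / (1 + 1.2882×10^4 + 1.4125×10^4) = 1/2.7009×10^4 = 3.702×10^-5
[CO3²⁻] = α₂ × DIC = 3.702×10^-5 × 1.70 = 6.294×10^-5 mmol/L = 0.06294 μmol/L
Ksp = 10^(−8.29) = 5.129×10^-9
Ω = [Ca²⁺][CO3²⁻]/Ksp = (2.19×10^-3)(6.294×10^-8) / 5.129×10^-9 = 0.0269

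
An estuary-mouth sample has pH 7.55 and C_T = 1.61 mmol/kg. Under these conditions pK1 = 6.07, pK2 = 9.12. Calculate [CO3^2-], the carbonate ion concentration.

α₂ = 1 / (1 + [H⁺]/K2 + [H⁺]²/(K1K2)) = 1 / (1 + 10^+1.57 + 10^+0.09)
   = 1 / (1 + 37.154 + 1.2303) = 1/39.384 = 0.02539
[CO3²⁻] = α₂ × DIC = 0.02539 × 1.61 = 0.0409 mmol/kg

[CO3²⁻] = 0.0409 mmol/kg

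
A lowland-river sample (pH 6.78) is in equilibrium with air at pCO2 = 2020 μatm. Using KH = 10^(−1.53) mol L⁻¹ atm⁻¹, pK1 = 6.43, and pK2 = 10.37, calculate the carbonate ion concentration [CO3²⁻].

[CO3²⁻] = 0.0343 μmol/L

[CO2*] = KH · pCO2 = 10^(−1.53) × 2020×10^-6 = 5.961×10^-5 mol/L
α₀ = 1/(1 + K1/[H⁺] + K1K2/[H⁺]²) = 1/(1 + 10^+0.35 + 10^-3.24) = 0.3087
DIC = [CO2*]/α₀ = 5.961×10^-5 / 0.3087 = 0.1931 mmol/L
[CO3²⁻] = α₂·DIC; α₂ = 0.0001776, so [CO3²⁻] = 0.0001776 × 0.1931 = 3.43×10^-5 mmol/L = 0.0343 μmol/L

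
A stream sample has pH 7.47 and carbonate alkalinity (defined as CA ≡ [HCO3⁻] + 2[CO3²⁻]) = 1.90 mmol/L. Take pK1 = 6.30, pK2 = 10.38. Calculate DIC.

DIC = 2.03 mmol/L

CA = [HCO3⁻] + 2[CO3²⁻] = (α₁ + 2α₂)·DIC
At pH 7.47: [H⁺]/K1 = 10^-1.17 = 0.067608, K2/[H⁺] = 10^-2.91 = 0.0012303
α₁ = 1/(1 + 0.067608 + 0.0012303) = 1/1.0688 = 0.9356; α₂ = α₁·K2/[H⁺] = 0.001151
α₁ + 2α₂ = 0.9379
DIC = CA / (α₁ + 2α₂) = 1.90 / 0.9379 = 2.03 mmol/L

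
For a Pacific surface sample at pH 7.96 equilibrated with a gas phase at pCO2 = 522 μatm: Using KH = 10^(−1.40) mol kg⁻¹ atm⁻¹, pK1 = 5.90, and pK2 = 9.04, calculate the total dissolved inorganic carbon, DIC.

DIC = 2.61 mmol/kg

[CO2*] = KH · pCO2 = 10^(−1.40) × 522×10^-6 = 2.078×10^-5 mol/kg
α₀ = 1/(1 + K1/[H⁺] + K1K2/[H⁺]²) = 1/(1 + 10^+2.06 + 10^+0.98) = 0.007977
DIC = [CO2*]/α₀ = 2.078×10^-5 / 0.007977 = 2.61 mmol/kg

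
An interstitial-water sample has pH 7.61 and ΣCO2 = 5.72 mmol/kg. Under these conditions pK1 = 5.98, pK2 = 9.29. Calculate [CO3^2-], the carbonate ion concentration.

α₂ = 1 / (1 + [H⁺]/K2 + [H⁺]²/(K1K2)) = 1 / (1 + 10^+1.68 + 10^+0.05)
   = 1 / (1 + 47.863 + 1.1220) = 1/49.985 = 0.02001
[CO3²⁻] = α₂ × DIC = 0.02001 × 5.72 = 0.114 mmol/kg

[CO3²⁻] = 0.114 mmol/kg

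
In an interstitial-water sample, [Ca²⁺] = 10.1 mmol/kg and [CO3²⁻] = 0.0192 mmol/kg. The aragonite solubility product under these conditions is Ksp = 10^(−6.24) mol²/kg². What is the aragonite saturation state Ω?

Ksp = 10^(−6.24) = 5.754×10^-7
Ω = [Ca²⁺][CO3²⁻]/Ksp = (10.1×10^-3)(0.0192×10^-3) / 5.754×10^-7 = 0.337

Ω = 0.337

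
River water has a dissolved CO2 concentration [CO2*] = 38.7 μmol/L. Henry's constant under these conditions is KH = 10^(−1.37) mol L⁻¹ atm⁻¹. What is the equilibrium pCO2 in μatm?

KH = 10^(−1.37) = 4.266×10^-2 mol L⁻¹ atm⁻¹
pCO2 = [CO2*]/KH = 38.7×10^-6 / 4.266×10^-2 = 9.07×10^-4 atm = 907 μatm

pCO2 = 907 μatm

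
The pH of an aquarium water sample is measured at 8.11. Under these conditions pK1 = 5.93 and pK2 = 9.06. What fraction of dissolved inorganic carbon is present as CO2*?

α₀ = 1 / (1 + K1/[H⁺] + K1K2/[H⁺]²) = 1 / (1 + 10^+2.18 + 10^+1.23)
   = 1 / (1 + 151.36 + 16.982) = 1/169.34 = 0.005905

α₀ = 0.00591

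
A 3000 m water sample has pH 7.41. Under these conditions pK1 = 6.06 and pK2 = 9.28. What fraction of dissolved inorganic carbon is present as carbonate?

α₂ = 1 / (1 + [H⁺]/K2 + [H⁺]²/(K1K2)) = 1 / (1 + 10^+1.87 + 10^+0.52)
   = 1 / (1 + 74.131 + 3.3113) = 1/78.442 = 0.01275

α₂ = 0.0127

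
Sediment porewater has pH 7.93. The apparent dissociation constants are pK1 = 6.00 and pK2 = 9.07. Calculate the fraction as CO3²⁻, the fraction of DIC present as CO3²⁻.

α₂ = 0.0668

α₂ = 1 / (1 + [H⁺]/K2 + [H⁺]²/(K1K2)) = 1 / (1 + 10^+1.14 + 10^-0.79)
   = 1 / (1 + 13.804 + 0.16218) = 1/14.966 = 0.06682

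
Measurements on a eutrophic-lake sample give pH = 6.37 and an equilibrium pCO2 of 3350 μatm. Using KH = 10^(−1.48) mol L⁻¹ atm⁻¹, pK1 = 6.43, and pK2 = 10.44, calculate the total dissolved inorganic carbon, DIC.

[CO2*] = KH · pCO2 = 10^(−1.48) × 3350×10^-6 = 1.109×10^-4 mol/L
α₀ = 1/(1 + K1/[H⁺] + K1K2/[H⁺]²) = 1/(1 + 10^-0.06 + 10^-4.13) = 0.5345
DIC = [CO2*]/α₀ = 1.109×10^-4 / 0.5345 = 0.208 mmol/L

DIC = 0.208 mmol/L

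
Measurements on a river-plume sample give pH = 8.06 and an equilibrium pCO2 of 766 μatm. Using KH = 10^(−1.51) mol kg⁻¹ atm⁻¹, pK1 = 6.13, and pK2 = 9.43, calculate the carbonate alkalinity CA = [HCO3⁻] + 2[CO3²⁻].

CA = 2.19 mmol/kg

[CO2*] = KH · pCO2 = 10^(−1.51) × 766×10^-6 = 2.367×10^-5 mol/kg
α₀ = 1/(1 + K1/[H⁺] + K1K2/[H⁺]²) = 1/(1 + 10^+1.93 + 10^+0.56) = 0.01114
DIC = [CO2*]/α₀ = 2.367×10^-5 / 0.01114 = 2.124 mmol/kg
CA = (α₁ + 2α₂)·DIC = (0.9484 + 2×0.04046) × 2.124 = 2.19 mmol/kg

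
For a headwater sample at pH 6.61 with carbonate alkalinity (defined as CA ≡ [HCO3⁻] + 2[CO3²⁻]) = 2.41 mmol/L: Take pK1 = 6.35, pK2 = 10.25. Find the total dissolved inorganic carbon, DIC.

DIC = 3.73 mmol/L

CA = [HCO3⁻] + 2[CO3²⁻] = (α₁ + 2α₂)·DIC
At pH 6.61: [H⁺]/K1 = 10^-0.26 = 0.54954, K2/[H⁺] = 10^-3.64 = 0.00022909
α₁ = 1/(1 + 0.54954 + 0.00022909) = 1/1.5498 = 0.6453; α₂ = α₁·K2/[H⁺] = 0.0001478
α₁ + 2α₂ = 0.6456
DIC = CA / (α₁ + 2α₂) = 2.41 / 0.6456 = 3.73 mmol/L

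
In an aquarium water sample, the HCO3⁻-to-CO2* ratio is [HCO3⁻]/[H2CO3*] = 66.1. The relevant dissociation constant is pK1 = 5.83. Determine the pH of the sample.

From K1 = [H⁺][HCO3⁻]/[H2CO3*]:  pH = pK1 + log₁₀([HCO3⁻]/[H2CO3*])
log₁₀(66.1) = +1.820
pH = 5.83 + (+1.820) = 7.65

pH = 7.65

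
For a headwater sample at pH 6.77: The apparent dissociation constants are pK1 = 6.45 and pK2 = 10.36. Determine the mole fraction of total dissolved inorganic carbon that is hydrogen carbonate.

α₁ = 0.676

α₁ = 1 / (1 + [H⁺]/K1 + K2/[H⁺]) = 1 / (1 + 10^-0.32 + 10^-3.59)
   = 1 / (1 + 0.47863 + 0.00025704) = 1/1.4789 = 0.6762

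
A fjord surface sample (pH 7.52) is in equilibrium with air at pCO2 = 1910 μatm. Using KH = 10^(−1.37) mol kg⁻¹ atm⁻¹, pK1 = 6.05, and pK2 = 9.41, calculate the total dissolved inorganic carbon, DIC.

[CO2*] = KH · pCO2 = 10^(−1.37) × 1910×10^-6 = 8.148×10^-5 mol/kg
α₀ = 1/(1 + K1/[H⁺] + K1K2/[H⁺]²) = 1/(1 + 10^+1.47 + 10^-0.42) = 0.03237
DIC = [CO2*]/α₀ = 8.148×10^-5 / 0.03237 = 2.52 mmol/kg

DIC = 2.52 mmol/kg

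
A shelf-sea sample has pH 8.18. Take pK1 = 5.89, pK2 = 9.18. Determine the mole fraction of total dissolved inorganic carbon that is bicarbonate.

α₁ = 0.905

α₁ = 1 / (1 + [H⁺]/K1 + K2/[H⁺]) = 1 / (1 + 10^-2.29 + 10^-1.00)
   = 1 / (1 + 0.0051286 + 0.10000) = 1/1.1051 = 0.9049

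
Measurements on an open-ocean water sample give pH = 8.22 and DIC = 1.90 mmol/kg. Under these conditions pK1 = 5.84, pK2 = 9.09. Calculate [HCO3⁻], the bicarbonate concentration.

[HCO3⁻] = 1.67 mmol/kg

α₁ = 1 / (1 + [H⁺]/K1 + K2/[H⁺]) = 1 / (1 + 10^-2.38 + 10^-0.87)
   = 1 / (1 + 0.0041687 + 0.13490) = 1/1.1391 = 0.8779
[HCO3⁻] = α₁ × DIC = 0.8779 × 1.90 = 1.67 mmol/kg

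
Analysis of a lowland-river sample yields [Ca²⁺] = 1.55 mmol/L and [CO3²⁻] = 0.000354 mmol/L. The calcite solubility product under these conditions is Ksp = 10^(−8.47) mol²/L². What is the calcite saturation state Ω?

Ksp = 10^(−8.47) = 3.388×10^-9
Ω = [Ca²⁺][CO3²⁻]/Ksp = (1.55×10^-3)(0.000354×10^-3) / 3.388×10^-9 = 0.162

Ω = 0.162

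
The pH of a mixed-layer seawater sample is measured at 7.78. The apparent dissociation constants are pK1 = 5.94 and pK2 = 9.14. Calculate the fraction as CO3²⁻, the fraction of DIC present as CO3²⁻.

α₂ = 1 / (1 + [H⁺]/K2 + [H⁺]²/(K1K2)) = 1 / (1 + 10^+1.36 + 10^-0.48)
   = 1 / (1 + 22.909 + 0.33113) = 1/24.240 = 0.04125

α₂ = 0.0413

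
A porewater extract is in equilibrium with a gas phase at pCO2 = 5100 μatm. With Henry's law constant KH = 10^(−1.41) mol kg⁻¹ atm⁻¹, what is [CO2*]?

KH = 10^(−1.41) = 3.890×10^-2 mol kg⁻¹ atm⁻¹
[CO2*] = KH · pCO2 = 3.890×10^-2 × 5100×10^-6 atm = 1.98×10^-4 mol/kg

[CO2*] = 198 μmol/kg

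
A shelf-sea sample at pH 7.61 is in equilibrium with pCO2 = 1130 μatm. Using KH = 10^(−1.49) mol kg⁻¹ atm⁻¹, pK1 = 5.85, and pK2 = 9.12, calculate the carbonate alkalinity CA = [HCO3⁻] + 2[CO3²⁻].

[CO2*] = KH · pCO2 = 10^(−1.49) × 1130×10^-6 = 3.657×10^-5 mol/kg
α₀ = 1/(1 + K1/[H⁺] + K1K2/[H⁺]²) = 1/(1 + 10^+1.76 + 10^+0.25) = 0.01658
DIC = [CO2*]/α₀ = 3.657×10^-5 / 0.01658 = 2.206 mmol/kg
CA = (α₁ + 2α₂)·DIC = (0.9539 + 2×0.02948) × 2.206 = 2.23 mmol/kg

CA = 2.23 mmol/kg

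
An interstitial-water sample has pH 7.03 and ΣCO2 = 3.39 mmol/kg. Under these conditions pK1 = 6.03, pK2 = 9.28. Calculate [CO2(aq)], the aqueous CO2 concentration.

[CO2*] = 0.307 mmol/kg

α₀ = 1 / (1 + K1/[H⁺] + K1K2/[H⁺]²) = 1 / (1 + 10^+1.00 + 10^-1.25)
   = 1 / (1 + 10.000 + 0.056234) = 1/11.056 = 0.09045
[CO2*] = α₀ × DIC = 0.09045 × 3.39 = 0.307 mmol/kg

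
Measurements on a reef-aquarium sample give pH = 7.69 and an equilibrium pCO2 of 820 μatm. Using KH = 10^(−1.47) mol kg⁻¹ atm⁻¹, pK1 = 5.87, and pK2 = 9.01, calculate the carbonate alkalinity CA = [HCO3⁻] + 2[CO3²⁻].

CA = 2.01 mmol/kg

[CO2*] = KH · pCO2 = 10^(−1.47) × 820×10^-6 = 2.779×10^-5 mol/kg
α₀ = 1/(1 + K1/[H⁺] + K1K2/[H⁺]²) = 1/(1 + 10^+1.82 + 10^+0.50) = 0.01424
DIC = [CO2*]/α₀ = 2.779×10^-5 / 0.01424 = 1.951 mmol/kg
CA = (α₁ + 2α₂)·DIC = (0.9407 + 2×0.04503) × 1.951 = 2.01 mmol/kg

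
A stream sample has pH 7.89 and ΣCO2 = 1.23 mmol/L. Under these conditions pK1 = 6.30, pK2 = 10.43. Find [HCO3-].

[HCO3⁻] = 1.20 mmol/L

α₁ = 1 / (1 + [H⁺]/K1 + K2/[H⁺]) = 1 / (1 + 10^-1.59 + 10^-2.54)
   = 1 / (1 + 0.025704 + 0.0028840) = 1/1.0286 = 0.9722
[HCO3⁻] = α₁ × DIC = 0.9722 × 1.23 = 1.20 mmol/L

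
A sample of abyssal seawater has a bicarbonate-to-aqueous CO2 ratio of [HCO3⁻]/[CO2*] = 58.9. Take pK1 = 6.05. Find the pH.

pH = 7.82

From K1 = [H⁺][HCO3⁻]/[CO2*]:  pH = pK1 + log₁₀([HCO3⁻]/[CO2*])
log₁₀(58.9) = +1.770
pH = 6.05 + (+1.770) = 7.82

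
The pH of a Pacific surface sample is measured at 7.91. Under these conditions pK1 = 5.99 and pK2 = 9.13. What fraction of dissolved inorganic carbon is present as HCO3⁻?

α₁ = 1 / (1 + [H⁺]/K1 + K2/[H⁺]) = 1 / (1 + 10^-1.92 + 10^-1.22)
   = 1 / (1 + 0.012023 + 0.060256) = 1/1.0723 = 0.9326

α₁ = 0.933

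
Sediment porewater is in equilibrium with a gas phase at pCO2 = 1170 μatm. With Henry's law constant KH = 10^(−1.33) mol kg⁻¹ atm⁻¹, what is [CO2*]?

KH = 10^(−1.33) = 4.677×10^-2 mol kg⁻¹ atm⁻¹
[CO2*] = KH · pCO2 = 4.677×10^-2 × 1170×10^-6 atm = 5.47×10^-5 mol/kg

[CO2*] = 54.7 μmol/kg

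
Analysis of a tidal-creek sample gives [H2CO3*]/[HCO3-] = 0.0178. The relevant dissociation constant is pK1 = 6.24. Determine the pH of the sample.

From K1 = [H⁺][HCO3-]/[H2CO3*]:  pH = pK1 − log₁₀([H2CO3*]/[HCO3-])
log₁₀(0.0178) = -1.750
pH = 6.24 − (-1.750) = 7.99

pH = 7.99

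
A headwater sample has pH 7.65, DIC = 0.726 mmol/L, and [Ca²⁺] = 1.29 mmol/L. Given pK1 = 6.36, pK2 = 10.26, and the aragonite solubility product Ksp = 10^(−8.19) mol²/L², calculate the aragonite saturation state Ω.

α₂ = 1 / (1 + [H⁺]/K2 + [H⁺]²/(K1K2)) = 1 / (1 + 10^+2.61 + 10^+1.32)
   = 1 / (1 + 407.38 + 20.893) = 1/429.27 = 0.002330
[CO3²⁻] = α₂ × DIC = 0.002330 × 0.726 = 0.001691 mmol/L = 1.691 μmol/L
Ksp = 10^(−8.19) = 6.457×10^-9
Ω = [Ca²⁺][CO3²⁻]/Ksp = (1.29×10^-3)(1.691×10^-6) / 6.457×10^-9 = 0.338

Ω = 0.338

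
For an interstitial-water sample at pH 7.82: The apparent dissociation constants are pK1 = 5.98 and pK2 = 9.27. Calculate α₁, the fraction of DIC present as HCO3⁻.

α₁ = 0.952

α₁ = 1 / (1 + [H⁺]/K1 + K2/[H⁺]) = 1 / (1 + 10^-1.84 + 10^-1.45)
   = 1 / (1 + 0.014454 + 0.035481) = 1/1.0499 = 0.9524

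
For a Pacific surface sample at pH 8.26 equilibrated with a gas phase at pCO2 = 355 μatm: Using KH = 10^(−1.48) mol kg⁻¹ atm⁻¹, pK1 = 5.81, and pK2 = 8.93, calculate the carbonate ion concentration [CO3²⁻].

[CO3²⁻] = 0.708 mmol/kg

[CO2*] = KH · pCO2 = 10^(−1.48) × 355×10^-6 = 1.176×10^-5 mol/kg
α₀ = 1/(1 + K1/[H⁺] + K1K2/[H⁺]²) = 1/(1 + 10^+2.45 + 10^+1.78) = 0.002915
DIC = [CO2*]/α₀ = 1.176×10^-5 / 0.002915 = 4.033 mmol/kg
[CO3²⁻] = α₂·DIC; α₂ = 0.1756, so [CO3²⁻] = 0.1756 × 4.033 = 0.708 mmol/kg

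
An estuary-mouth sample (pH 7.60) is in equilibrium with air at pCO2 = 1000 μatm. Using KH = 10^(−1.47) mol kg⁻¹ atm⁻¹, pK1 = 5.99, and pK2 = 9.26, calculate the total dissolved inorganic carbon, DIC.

[CO2*] = KH · pCO2 = 10^(−1.47) × 1000×10^-6 = 3.388×10^-5 mol/kg
α₀ = 1/(1 + K1/[H⁺] + K1K2/[H⁺]²) = 1/(1 + 10^+1.61 + 10^-0.05) = 0.02346
DIC = [CO2*]/α₀ = 3.388×10^-5 / 0.02346 = 1.44 mmol/kg

DIC = 1.44 mmol/kg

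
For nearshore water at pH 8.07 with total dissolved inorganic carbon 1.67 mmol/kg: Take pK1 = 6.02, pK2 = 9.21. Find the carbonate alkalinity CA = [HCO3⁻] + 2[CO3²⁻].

CA = [HCO3⁻] + 2[CO3²⁻] = (α₁ + 2α₂)·DIC
At pH 8.07: [H⁺]/K1 = 10^-2.05 = 0.0089125, K2/[H⁺] = 10^-1.14 = 0.072444
α₁ = 1/(1 + 0.0089125 + 0.072444) = 1/1.0814 = 0.9248; α₂ = α₁·K2/[H⁺] = 0.06699
α₁ + 2α₂ = 1.0588
CA = 1.0588 × 1.67 = 1.77 mmol/kg

CA = 1.77 mmol/kg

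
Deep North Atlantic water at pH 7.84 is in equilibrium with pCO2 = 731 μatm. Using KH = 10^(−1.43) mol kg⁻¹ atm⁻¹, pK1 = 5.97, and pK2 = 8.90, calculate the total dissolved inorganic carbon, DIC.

DIC = 2.22 mmol/kg

[CO2*] = KH · pCO2 = 10^(−1.43) × 731×10^-6 = 2.716×10^-5 mol/kg
α₀ = 1/(1 + K1/[H⁺] + K1K2/[H⁺]²) = 1/(1 + 10^+1.87 + 10^+0.81) = 0.01226
DIC = [CO2*]/α₀ = 2.716×10^-5 / 0.01226 = 2.22 mmol/kg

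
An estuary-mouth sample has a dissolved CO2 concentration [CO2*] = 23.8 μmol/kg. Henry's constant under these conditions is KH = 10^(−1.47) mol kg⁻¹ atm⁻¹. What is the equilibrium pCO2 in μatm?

pCO2 = 702 μatm

KH = 10^(−1.47) = 3.388×10^-2 mol kg⁻¹ atm⁻¹
pCO2 = [CO2*]/KH = 23.8×10^-6 / 3.388×10^-2 = 7.02×10^-4 atm = 702 μatm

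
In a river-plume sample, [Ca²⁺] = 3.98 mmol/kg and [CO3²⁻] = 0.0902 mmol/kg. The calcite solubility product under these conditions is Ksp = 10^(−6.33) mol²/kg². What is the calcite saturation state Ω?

Ksp = 10^(−6.33) = 4.677×10^-7
Ω = [Ca²⁺][CO3²⁻]/Ksp = (3.98×10^-3)(0.0902×10^-3) / 4.677×10^-7 = 0.768

Ω = 0.768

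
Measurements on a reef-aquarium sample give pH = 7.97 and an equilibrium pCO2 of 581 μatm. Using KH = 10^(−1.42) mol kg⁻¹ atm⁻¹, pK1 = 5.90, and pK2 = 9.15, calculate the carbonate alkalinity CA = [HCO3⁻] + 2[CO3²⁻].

CA = 2.94 mmol/kg

[CO2*] = KH · pCO2 = 10^(−1.42) × 581×10^-6 = 2.209×10^-5 mol/kg
α₀ = 1/(1 + K1/[H⁺] + K1K2/[H⁺]²) = 1/(1 + 10^+2.07 + 10^+0.89) = 0.007921
DIC = [CO2*]/α₀ = 2.209×10^-5 / 0.007921 = 2.789 mmol/kg
CA = (α₁ + 2α₂)·DIC = (0.9306 + 2×0.06148) × 2.789 = 2.94 mmol/kg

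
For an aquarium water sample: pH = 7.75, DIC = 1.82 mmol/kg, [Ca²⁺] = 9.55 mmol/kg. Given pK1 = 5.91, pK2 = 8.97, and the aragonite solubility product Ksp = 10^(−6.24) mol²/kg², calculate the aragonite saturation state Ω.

Ω = 1.69

α₂ = 1 / (1 + [H⁺]/K2 + [H⁺]²/(K1K2)) = 1 / (1 + 10^+1.22 + 10^-0.62)
   = 1 / (1 + 16.596 + 0.23988) = 1/17.836 = 0.05607
[CO3²⁻] = α₂ × DIC = 0.05607 × 1.82 = 0.1020 mmol/kg
Ksp = 10^(−6.24) = 5.754×10^-7
Ω = [Ca²⁺][CO3²⁻]/Ksp = (9.55×10^-3)(1.020×10^-4) / 5.754×10^-7 = 1.69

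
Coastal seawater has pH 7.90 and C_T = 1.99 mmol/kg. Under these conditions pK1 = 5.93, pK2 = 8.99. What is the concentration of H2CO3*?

[CO2*] = 19.5 μmol/kg

α₀ = 1 / (1 + K1/[H⁺] + K1K2/[H⁺]²) = 1 / (1 + 10^+1.97 + 10^+0.88)
   = 1 / (1 + 93.325 + 7.5858) = 1/101.91 = 0.009812
[CO2*] = α₀ × DIC = 0.009812 × 1.99 = 0.0195 mmol/kg = 19.5 μmol/kg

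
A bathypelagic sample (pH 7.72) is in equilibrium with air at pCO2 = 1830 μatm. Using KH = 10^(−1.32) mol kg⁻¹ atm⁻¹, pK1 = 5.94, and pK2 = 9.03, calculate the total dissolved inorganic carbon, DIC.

DIC = 5.62 mmol/kg

[CO2*] = KH · pCO2 = 10^(−1.32) × 1830×10^-6 = 8.759×10^-5 mol/kg
α₀ = 1/(1 + K1/[H⁺] + K1K2/[H⁺]²) = 1/(1 + 10^+1.78 + 10^+0.47) = 0.01557
DIC = [CO2*]/α₀ = 8.759×10^-5 / 0.01557 = 5.62 mmol/kg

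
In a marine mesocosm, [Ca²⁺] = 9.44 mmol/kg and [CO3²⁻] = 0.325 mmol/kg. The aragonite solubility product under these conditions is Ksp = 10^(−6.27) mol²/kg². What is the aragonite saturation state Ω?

Ω = 5.71

Ksp = 10^(−6.27) = 5.370×10^-7
Ω = [Ca²⁺][CO3²⁻]/Ksp = (9.44×10^-3)(0.325×10^-3) / 5.370×10^-7 = 5.71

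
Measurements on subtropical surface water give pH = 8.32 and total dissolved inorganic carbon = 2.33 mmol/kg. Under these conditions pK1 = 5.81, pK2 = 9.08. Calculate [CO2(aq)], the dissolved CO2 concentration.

[CO2*] = 6.12 μmol/kg

α₀ = 1 / (1 + K1/[H⁺] + K1K2/[H⁺]²) = 1 / (1 + 10^+2.51 + 10^+1.75)
   = 1 / (1 + 323.59 + 56.234) = 1/380.83 = 0.002626
[CO2*] = α₀ × DIC = 0.002626 × 2.33 = 0.00612 mmol/kg = 6.12 μmol/kg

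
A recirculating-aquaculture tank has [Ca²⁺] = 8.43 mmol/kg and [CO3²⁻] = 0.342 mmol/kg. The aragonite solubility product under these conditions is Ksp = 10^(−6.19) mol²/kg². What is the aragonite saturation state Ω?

Ksp = 10^(−6.19) = 6.457×10^-7
Ω = [Ca²⁺][CO3²⁻]/Ksp = (8.43×10^-3)(0.342×10^-3) / 6.457×10^-7 = 4.47

Ω = 4.47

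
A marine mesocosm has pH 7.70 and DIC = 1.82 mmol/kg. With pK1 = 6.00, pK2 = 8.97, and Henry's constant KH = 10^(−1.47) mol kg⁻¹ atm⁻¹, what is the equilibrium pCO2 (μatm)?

pCO2 = 998 μatm

α₀ = 1 / (1 + K1/[H⁺] + K1K2/[H⁺]²) = 1 / (1 + 10^+1.70 + 10^+0.43)
   = 1 / (1 + 50.119 + 2.6915) = 1/53.810 = 0.01858
[CO2*] = α₀ × DIC = 0.01858 × 1.82 = 0.03382 mmol/kg
pCO2 = [CO2*]/KH = 3.382×10^-5 / 3.388×10^-2 = 998 μatm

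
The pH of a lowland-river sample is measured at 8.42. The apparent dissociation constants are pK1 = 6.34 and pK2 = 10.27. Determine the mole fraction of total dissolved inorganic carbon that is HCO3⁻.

α₁ = 0.978

α₁ = 1 / (1 + [H⁺]/K1 + K2/[H⁺]) = 1 / (1 + 10^-2.08 + 10^-1.85)
   = 1 / (1 + 0.0083176 + 0.014125) = 1/1.0224 = 0.9780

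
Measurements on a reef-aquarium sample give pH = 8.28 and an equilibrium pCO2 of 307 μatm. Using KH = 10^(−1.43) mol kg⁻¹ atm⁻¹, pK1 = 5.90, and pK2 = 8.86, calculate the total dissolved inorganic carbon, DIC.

DIC = 3.47 mmol/kg

[CO2*] = KH · pCO2 = 10^(−1.43) × 307×10^-6 = 1.141×10^-5 mol/kg
α₀ = 1/(1 + K1/[H⁺] + K1K2/[H⁺]²) = 1/(1 + 10^+2.38 + 10^+1.80) = 0.003290
DIC = [CO2*]/α₀ = 1.141×10^-5 / 0.003290 = 3.47 mmol/kg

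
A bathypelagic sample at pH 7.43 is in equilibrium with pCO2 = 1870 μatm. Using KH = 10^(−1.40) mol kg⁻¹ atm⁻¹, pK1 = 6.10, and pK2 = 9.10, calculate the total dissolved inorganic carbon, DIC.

[CO2*] = KH · pCO2 = 10^(−1.40) × 1870×10^-6 = 7.445×10^-5 mol/kg
α₀ = 1/(1 + K1/[H⁺] + K1K2/[H⁺]²) = 1/(1 + 10^+1.33 + 10^-0.34) = 0.04379
DIC = [CO2*]/α₀ = 7.445×10^-5 / 0.04379 = 1.70 mmol/kg

DIC = 1.70 mmol/kg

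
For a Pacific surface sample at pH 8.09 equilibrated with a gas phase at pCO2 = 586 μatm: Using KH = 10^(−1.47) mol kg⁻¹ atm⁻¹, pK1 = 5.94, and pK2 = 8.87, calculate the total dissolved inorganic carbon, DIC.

[CO2*] = KH · pCO2 = 10^(−1.47) × 586×10^-6 = 1.986×10^-5 mol/kg
α₀ = 1/(1 + K1/[H⁺] + K1K2/[H⁺]²) = 1/(1 + 10^+2.15 + 10^+1.37) = 0.006035
DIC = [CO2*]/α₀ = 1.986×10^-5 / 0.006035 = 3.29 mmol/kg

DIC = 3.29 mmol/kg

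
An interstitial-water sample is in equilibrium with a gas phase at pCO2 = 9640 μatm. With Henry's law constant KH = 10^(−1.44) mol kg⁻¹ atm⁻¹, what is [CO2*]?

KH = 10^(−1.44) = 3.631×10^-2 mol kg⁻¹ atm⁻¹
[CO2*] = KH · pCO2 = 3.631×10^-2 × 9640×10^-6 atm = 3.50×10^-4 mol/kg

[CO2*] = 350 μmol/kg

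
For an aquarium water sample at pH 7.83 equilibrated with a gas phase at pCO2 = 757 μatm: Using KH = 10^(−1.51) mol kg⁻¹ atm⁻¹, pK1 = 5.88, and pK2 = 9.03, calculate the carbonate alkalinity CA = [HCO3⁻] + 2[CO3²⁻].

[CO2*] = KH · pCO2 = 10^(−1.51) × 757×10^-6 = 2.339×10^-5 mol/kg
α₀ = 1/(1 + K1/[H⁺] + K1K2/[H⁺]²) = 1/(1 + 10^+1.95 + 10^+0.75) = 0.01044
DIC = [CO2*]/α₀ = 2.339×10^-5 / 0.01044 = 2.240 mmol/kg
CA = (α₁ + 2α₂)·DIC = (0.9308 + 2×0.05873) × 2.240 = 2.35 mmol/kg

CA = 2.35 mmol/kg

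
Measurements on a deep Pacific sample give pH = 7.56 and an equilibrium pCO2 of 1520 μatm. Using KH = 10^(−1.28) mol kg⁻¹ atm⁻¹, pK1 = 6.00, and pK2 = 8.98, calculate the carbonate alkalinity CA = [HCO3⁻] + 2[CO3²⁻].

[CO2*] = KH · pCO2 = 10^(−1.28) × 1520×10^-6 = 7.977×10^-5 mol/kg
α₀ = 1/(1 + K1/[H⁺] + K1K2/[H⁺]²) = 1/(1 + 10^+1.56 + 10^+0.14) = 0.02585
DIC = [CO2*]/α₀ = 7.977×10^-5 / 0.02585 = 3.086 mmol/kg
CA = (α₁ + 2α₂)·DIC = (0.9385 + 2×0.03568) × 3.086 = 3.12 mmol/kg

CA = 3.12 mmol/kg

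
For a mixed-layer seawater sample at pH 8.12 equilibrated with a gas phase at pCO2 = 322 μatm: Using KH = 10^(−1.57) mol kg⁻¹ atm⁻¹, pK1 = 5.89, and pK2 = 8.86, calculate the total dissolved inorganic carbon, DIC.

[CO2*] = KH · pCO2 = 10^(−1.57) × 322×10^-6 = 8.667×10^-6 mol/kg
α₀ = 1/(1 + K1/[H⁺] + K1K2/[H⁺]²) = 1/(1 + 10^+2.23 + 10^+1.49) = 0.004957
DIC = [CO2*]/α₀ = 8.667×10^-6 / 0.004957 = 1.75 mmol/kg

DIC = 1.75 mmol/kg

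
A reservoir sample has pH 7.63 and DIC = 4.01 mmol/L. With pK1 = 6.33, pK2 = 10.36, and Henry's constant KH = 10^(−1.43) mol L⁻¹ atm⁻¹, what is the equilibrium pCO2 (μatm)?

pCO2 = 5140 μatm

α₀ = 1 / (1 + K1/[H⁺] + K1K2/[H⁺]²) = 1 / (1 + 10^+1.30 + 10^-1.43)
   = 1 / (1 + 19.953 + 0.037154) = 1/20.990 = 0.04764
[CO2*] = α₀ × DIC = 0.04764 × 4.01 = 0.1910 mmol/L
pCO2 = [CO2*]/KH = 1.910×10^-4 / 3.715×10^-2 = 5140 μatm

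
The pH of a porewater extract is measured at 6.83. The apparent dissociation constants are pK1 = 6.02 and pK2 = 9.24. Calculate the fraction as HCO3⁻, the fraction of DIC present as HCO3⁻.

α₁ = 1 / (1 + [H⁺]/K1 + K2/[H⁺]) = 1 / (1 + 10^-0.81 + 10^-2.41)
   = 1 / (1 + 0.15488 + 0.0038905) = 1/1.1588 = 0.8630

α₁ = 0.863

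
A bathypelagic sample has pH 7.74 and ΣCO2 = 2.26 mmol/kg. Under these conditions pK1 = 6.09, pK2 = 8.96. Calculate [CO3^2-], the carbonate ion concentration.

[CO3²⁻] = 0.126 mmol/kg

α₂ = 1 / (1 + [H⁺]/K2 + [H⁺]²/(K1K2)) = 1 / (1 + 10^+1.22 + 10^-0.43)
   = 1 / (1 + 16.596 + 0.37154) = 1/17.967 = 0.05566
[CO3²⁻] = α₂ × DIC = 0.05566 × 2.26 = 0.126 mmol/kg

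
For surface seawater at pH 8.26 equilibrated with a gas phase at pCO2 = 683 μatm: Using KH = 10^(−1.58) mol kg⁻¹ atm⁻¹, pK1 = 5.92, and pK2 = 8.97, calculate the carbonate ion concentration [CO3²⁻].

[CO3²⁻] = 0.766 mmol/kg

[CO2*] = KH · pCO2 = 10^(−1.58) × 683×10^-6 = 1.796×10^-5 mol/kg
α₀ = 1/(1 + K1/[H⁺] + K1K2/[H⁺]²) = 1/(1 + 10^+2.34 + 10^+1.63) = 0.003810
DIC = [CO2*]/α₀ = 1.796×10^-5 / 0.003810 = 4.715 mmol/kg
[CO3²⁻] = α₂·DIC; α₂ = 0.1625, so [CO3²⁻] = 0.1625 × 4.715 = 0.766 mmol/kg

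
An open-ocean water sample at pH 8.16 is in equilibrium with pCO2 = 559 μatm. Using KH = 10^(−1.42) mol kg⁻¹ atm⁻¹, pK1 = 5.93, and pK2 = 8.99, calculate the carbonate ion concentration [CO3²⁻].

[CO3²⁻] = 0.534 mmol/kg

[CO2*] = KH · pCO2 = 10^(−1.42) × 559×10^-6 = 2.125×10^-5 mol/kg
α₀ = 1/(1 + K1/[H⁺] + K1K2/[H⁺]²) = 1/(1 + 10^+2.23 + 10^+1.40) = 0.005104
DIC = [CO2*]/α₀ = 2.125×10^-5 / 0.005104 = 4.164 mmol/kg
[CO3²⁻] = α₂·DIC; α₂ = 0.1282, so [CO3²⁻] = 0.1282 × 4.164 = 0.534 mmol/kg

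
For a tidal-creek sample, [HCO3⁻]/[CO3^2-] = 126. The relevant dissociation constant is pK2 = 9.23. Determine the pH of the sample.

pH = 7.13

From K2 = [H⁺][CO3^2-]/[HCO3⁻]:  pH = pK2 − log₁₀([HCO3⁻]/[CO3^2-])
log₁₀(126) = +2.100
pH = 9.23 − (+2.100) = 7.13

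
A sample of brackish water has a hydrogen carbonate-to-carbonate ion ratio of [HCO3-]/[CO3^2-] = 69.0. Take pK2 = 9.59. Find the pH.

From K2 = [H⁺][CO3^2-]/[HCO3-]:  pH = pK2 − log₁₀([HCO3-]/[CO3^2-])
log₁₀(69.0) = +1.839
pH = 9.59 − (+1.839) = 7.75

pH = 7.75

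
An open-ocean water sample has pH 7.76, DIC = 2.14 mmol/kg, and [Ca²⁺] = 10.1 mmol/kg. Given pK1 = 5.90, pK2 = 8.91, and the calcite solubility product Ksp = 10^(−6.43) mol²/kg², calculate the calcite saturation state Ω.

α₂ = 1 / (1 + [H⁺]/K2 + [H⁺]²/(K1K2)) = 1 / (1 + 10^+1.15 + 10^-0.71)
   = 1 / (1 + 14.125 + 0.19498) = 1/15.320 = 0.06527
[CO3²⁻] = α₂ × DIC = 0.06527 × 2.14 = 0.1397 mmol/kg
Ksp = 10^(−6.43) = 3.715×10^-7
Ω = [Ca²⁺][CO3²⁻]/Ksp = (10.1×10^-3)(1.397×10^-4) / 3.715×10^-7 = 3.80

Ω = 3.80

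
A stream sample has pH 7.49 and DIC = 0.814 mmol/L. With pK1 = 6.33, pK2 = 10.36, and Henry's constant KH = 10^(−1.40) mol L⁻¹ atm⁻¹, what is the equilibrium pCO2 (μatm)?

α₀ = 1 / (1 + K1/[H⁺] + K1K2/[H⁺]²) = 1 / (1 + 10^+1.16 + 10^-1.71)
   = 1 / (1 + 14.454 + 0.019498) = 1/15.474 = 0.06462
[CO2*] = α₀ × DIC = 0.06462 × 0.814 = 0.05260 mmol/L
pCO2 = [CO2*]/KH = 5.260×10^-5 / 3.981×10^-2 = 1320 μatm

pCO2 = 1320 μatm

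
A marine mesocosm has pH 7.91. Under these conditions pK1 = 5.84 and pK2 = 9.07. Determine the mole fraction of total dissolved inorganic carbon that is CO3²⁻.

α₂ = 1 / (1 + [H⁺]/K2 + [H⁺]²/(K1K2)) = 1 / (1 + 10^+1.16 + 10^-0.91)
   = 1 / (1 + 14.454 + 0.12303) = 1/15.577 = 0.06420

α₂ = 0.0642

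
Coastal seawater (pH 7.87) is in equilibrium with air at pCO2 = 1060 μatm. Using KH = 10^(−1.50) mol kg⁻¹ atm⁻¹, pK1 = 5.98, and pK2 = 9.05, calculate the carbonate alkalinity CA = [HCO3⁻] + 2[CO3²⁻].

[CO2*] = KH · pCO2 = 10^(−1.50) × 1060×10^-6 = 3.352×10^-5 mol/kg
α₀ = 1/(1 + K1/[H⁺] + K1K2/[H⁺]²) = 1/(1 + 10^+1.89 + 10^+0.71) = 0.01194
DIC = [CO2*]/α₀ = 3.352×10^-5 / 0.01194 = 2.807 mmol/kg
CA = (α₁ + 2α₂)·DIC = (0.9268 + 2×0.06123) × 2.807 = 2.95 mmol/kg

CA = 2.95 mmol/kg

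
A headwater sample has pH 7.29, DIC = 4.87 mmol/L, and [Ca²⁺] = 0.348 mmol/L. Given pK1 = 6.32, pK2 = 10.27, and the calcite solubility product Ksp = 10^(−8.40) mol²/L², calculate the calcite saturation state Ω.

Ω = 0.402

α₂ = 1 / (1 + [H⁺]/K2 + [H⁺]²/(K1K2)) = 1 / (1 + 10^+2.98 + 10^+2.01)
   = 1 / (1 + 954.99 + 102.33) = 1/1058.3 = 0.0009449
[CO3²⁻] = α₂ × DIC = 0.0009449 × 4.87 = 0.004602 mmol/L = 4.602 μmol/L
Ksp = 10^(−8.40) = 3.981×10^-9
Ω = [Ca²⁺][CO3²⁻]/Ksp = (0.348×10^-3)(4.602×10^-6) / 3.981×10^-9 = 0.402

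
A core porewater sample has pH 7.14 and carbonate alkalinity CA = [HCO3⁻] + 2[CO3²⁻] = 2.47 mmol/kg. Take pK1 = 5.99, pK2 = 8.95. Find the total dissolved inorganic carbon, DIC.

DIC = 2.60 mmol/kg

CA = [HCO3⁻] + 2[CO3²⁻] = (α₁ + 2α₂)·DIC
At pH 7.14: [H⁺]/K1 = 10^-1.15 = 0.070795, K2/[H⁺] = 10^-1.81 = 0.015488
α₁ = 1/(1 + 0.070795 + 0.015488) = 1/1.0863 = 0.9206; α₂ = α₁·K2/[H⁺] = 0.01426
α₁ + 2α₂ = 0.9491
DIC = CA / (α₁ + 2α₂) = 2.47 / 0.9491 = 2.60 mmol/kg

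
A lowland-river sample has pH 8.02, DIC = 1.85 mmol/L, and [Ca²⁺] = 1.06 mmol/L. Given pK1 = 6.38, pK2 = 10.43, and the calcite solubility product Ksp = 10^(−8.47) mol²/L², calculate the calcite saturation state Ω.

α₂ = 1 / (1 + [H⁺]/K2 + [H⁺]²/(K1K2)) = 1 / (1 + 10^+2.41 + 10^+0.77)
   = 1 / (1 + 257.04 + 5.8884) = 1/263.93 = 0.003789
[CO3²⁻] = α₂ × DIC = 0.003789 × 1.85 = 0.007009 mmol/L = 7.009 μmol/L
Ksp = 10^(−8.47) = 3.388×10^-9
Ω = [Ca²⁺][CO3²⁻]/Ksp = (1.06×10^-3)(7.009×10^-6) / 3.388×10^-9 = 2.19

Ω = 2.19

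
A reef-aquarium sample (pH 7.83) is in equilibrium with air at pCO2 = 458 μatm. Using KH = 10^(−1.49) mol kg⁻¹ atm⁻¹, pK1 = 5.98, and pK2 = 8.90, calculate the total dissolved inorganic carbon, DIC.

[CO2*] = KH · pCO2 = 10^(−1.49) × 458×10^-6 = 1.482×10^-5 mol/kg
α₀ = 1/(1 + K1/[H⁺] + K1K2/[H⁺]²) = 1/(1 + 10^+1.85 + 10^+0.78) = 0.01285
DIC = [CO2*]/α₀ = 1.482×10^-5 / 0.01285 = 1.15 mmol/kg

DIC = 1.15 mmol/kg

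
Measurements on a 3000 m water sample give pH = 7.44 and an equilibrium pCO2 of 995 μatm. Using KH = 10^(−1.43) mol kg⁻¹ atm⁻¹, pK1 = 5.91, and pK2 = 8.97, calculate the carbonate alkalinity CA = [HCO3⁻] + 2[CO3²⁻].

[CO2*] = KH · pCO2 = 10^(−1.43) × 995×10^-6 = 3.697×10^-5 mol/kg
α₀ = 1/(1 + K1/[H⁺] + K1K2/[H⁺]²) = 1/(1 + 10^+1.53 + 10^+0.00) = 0.02787
DIC = [CO2*]/α₀ = 3.697×10^-5 / 0.02787 = 1.327 mmol/kg
CA = (α₁ + 2α₂)·DIC = (0.9443 + 2×0.02787) × 1.327 = 1.33 mmol/kg

CA = 1.33 mmol/kg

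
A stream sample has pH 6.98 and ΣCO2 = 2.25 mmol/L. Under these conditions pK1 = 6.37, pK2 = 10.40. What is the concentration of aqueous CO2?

α₀ = 1 / (1 + K1/[H⁺] + K1K2/[H⁺]²) = 1 / (1 + 10^+0.61 + 10^-2.81)
   = 1 / (1 + 4.0738 + 0.0015488) = 1/5.0754 = 0.1970
[CO2*] = α₀ × DIC = 0.1970 × 2.25 = 0.443 mmol/L

[CO2*] = 0.443 mmol/L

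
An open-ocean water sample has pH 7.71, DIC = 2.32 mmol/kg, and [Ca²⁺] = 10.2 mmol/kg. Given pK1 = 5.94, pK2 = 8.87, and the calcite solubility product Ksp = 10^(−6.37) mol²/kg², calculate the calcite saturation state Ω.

α₂ = 1 / (1 + [H⁺]/K2 + [H⁺]²/(K1K2)) = 1 / (1 + 10^+1.16 + 10^-0.61)
   = 1 / (1 + 14.454 + 0.24547) = 1/15.700 = 0.06369
[CO3²⁻] = α₂ × DIC = 0.06369 × 2.32 = 0.1478 mmol/kg
Ksp = 10^(−6.37) = 4.266×10^-7
Ω = [Ca²⁺][CO3²⁻]/Ksp = (10.2×10^-3)(1.478×10^-4) / 4.266×10^-7 = 3.53

Ω = 3.53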